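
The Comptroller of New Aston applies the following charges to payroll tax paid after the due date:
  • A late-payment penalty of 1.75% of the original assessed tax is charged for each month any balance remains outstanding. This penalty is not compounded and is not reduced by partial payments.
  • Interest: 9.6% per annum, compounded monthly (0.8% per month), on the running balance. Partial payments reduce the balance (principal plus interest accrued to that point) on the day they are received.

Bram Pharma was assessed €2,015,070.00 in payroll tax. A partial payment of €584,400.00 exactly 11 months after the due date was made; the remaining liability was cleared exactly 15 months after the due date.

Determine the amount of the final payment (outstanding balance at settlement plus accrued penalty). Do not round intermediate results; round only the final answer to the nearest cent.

Balance at month 11: €2,015,070.0000 × (1 + 0.008)^11 = €2,199,662.1940…
After €584,400.00 payment: €2,199,662.1940… − €584,400.00 = €1,615,262.1940…
Balance at month 15: €1,615,262.1940… × (1 + 0.008)^4 = €1,667,574.1596…
Penalty: 15 × 1.75% × €2,015,070.00 = €528,955.88…
Final settlement = outstanding balance + penalty = €1,667,574.1596… + €528,955.88… = €2,196,530.03

€2,196,530.03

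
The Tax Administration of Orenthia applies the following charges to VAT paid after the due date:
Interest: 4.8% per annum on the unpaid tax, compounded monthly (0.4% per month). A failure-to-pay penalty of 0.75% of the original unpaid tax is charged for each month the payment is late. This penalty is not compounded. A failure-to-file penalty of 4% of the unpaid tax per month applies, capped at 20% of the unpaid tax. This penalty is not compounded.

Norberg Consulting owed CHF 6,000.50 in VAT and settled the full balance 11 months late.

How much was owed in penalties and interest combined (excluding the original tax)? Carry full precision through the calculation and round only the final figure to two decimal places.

Failure-to-file: 11 × 4% × CHF 6,000.50 = CHF 2,640.22, capped at 20% × CHF 6,000.50 = CHF 1,200.10
Failure-to-pay penalty = 0.75% × CHF 6,000.50 × 11 mo = CHF 495.04…
Interest: CHF 6,000.50 × ((1 + 0.004)^11 − 1) = CHF 6,000.50 × 0.0448906… = CHF 269.3663…
Penalties + interest = CHF 1,695.1413… + CHF 269.3663… = CHF 1,964.51

CHF 1,964.51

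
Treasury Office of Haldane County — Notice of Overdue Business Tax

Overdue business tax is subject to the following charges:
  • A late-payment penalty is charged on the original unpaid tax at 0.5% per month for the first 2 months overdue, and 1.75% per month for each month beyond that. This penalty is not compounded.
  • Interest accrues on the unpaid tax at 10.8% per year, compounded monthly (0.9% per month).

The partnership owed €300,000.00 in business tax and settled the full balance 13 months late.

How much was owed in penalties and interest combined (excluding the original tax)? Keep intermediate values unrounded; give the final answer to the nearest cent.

Penalty, months 1–2: 2 × 0.5% × €300,000.00 = €3,000.00
Penalty, months 3–13: 11 × 1.75% × €300,000.00 = €57,750.00
Interest: €300,000.00 × ((1 + 0.009)^13 − 1) = €300,000.00 × 0.1235313… = €37,059.3786…
Penalties + interest = €60,750.0000 + €37,059.3786… = €97,809.38

€97,809.38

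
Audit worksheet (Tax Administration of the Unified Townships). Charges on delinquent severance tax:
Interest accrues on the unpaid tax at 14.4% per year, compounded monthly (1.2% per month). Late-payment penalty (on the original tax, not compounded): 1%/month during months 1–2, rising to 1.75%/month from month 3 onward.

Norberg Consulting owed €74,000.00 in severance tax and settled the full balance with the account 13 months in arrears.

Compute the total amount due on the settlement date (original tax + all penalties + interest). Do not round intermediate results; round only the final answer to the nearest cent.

€102,137.86

Penalty, months 1–2: 2 × 1% × €74,000.00 = €1,480.00
Penalty, months 3–13: 11 × 1.75% × €74,000.00 = €14,245.00
Interest: €74,000.00 × ((1 + 0.012)^13 − 1) = €74,000.00 × 0.1677414… = €12,412.8606…
Total = €74,000.00 + €15,725.0000 + €12,412.8606… = €102,137.86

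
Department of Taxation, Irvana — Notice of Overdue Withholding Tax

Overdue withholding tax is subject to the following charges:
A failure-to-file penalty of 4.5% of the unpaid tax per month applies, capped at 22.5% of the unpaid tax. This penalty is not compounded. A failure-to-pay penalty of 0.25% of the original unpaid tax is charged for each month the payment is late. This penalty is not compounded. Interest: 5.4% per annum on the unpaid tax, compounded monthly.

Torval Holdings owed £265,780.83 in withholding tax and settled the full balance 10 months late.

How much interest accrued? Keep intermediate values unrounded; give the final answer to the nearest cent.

£12,205.26

Interest (5.4%/yr ÷ 12 = 0.45%/month): £265,780.83 × ((1 + 0.0045)^10 − 1) = £12,205.2595…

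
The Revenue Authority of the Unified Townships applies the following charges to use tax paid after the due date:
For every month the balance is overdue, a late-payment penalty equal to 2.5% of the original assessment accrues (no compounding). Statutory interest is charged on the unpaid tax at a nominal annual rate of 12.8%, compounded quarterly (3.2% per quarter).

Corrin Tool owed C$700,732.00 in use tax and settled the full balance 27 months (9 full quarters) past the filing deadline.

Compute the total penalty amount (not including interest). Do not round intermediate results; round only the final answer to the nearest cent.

Late-payment penalty = 2.5% × C$700,732.00 × 27 mo = C$472,994.10

C$472,994.10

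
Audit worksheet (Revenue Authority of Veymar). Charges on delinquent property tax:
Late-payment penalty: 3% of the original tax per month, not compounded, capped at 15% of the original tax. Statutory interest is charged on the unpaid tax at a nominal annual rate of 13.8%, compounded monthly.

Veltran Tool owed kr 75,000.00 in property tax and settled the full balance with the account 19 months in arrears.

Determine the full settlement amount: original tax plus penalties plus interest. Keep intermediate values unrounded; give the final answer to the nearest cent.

Penalty (uncapped): 19 × 3% × kr 75,000.00 = kr 42,750.00; cap = 15% × kr 75,000.00 = kr 11,250.00 → penalty = kr 11,250.00
Interest (13.8%/yr ÷ 12 = 1.15%/month): kr 75,000.00 × ((1 + 0.0115)^19 − 1) = kr 18,199.4004…
Total = kr 75,000.00 + kr 11,250.0000 + kr 18,199.4004… = kr 104,449.40

kr 104,449.40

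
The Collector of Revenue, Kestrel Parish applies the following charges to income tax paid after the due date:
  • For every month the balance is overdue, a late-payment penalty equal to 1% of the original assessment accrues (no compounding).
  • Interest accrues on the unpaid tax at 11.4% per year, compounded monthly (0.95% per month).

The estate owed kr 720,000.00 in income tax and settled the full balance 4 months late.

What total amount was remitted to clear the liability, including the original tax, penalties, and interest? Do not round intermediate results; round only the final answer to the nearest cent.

Late-payment penalty = 1% × kr 720,000.00 × 4 mo = kr 28,800.00
Interest: kr 720,000.00 × ((1 + 0.0095)^4 − 1) = kr 720,000.00 × 0.0385449… = kr 27,752.3551…
Total = kr 720,000.00 + kr 28,800.0000 + kr 27,752.3551… = kr 776,552.36

kr 776,552.36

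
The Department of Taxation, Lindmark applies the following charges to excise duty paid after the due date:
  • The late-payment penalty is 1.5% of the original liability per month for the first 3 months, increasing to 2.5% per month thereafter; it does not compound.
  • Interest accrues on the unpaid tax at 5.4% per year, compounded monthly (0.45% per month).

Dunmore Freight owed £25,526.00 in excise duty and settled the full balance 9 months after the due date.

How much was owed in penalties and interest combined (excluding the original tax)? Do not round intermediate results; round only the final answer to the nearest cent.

£6,030.18

Penalty, months 1–3: 3 × 1.5% × £25,526.00 = £1,148.67
Penalty, months 4–9: 6 × 2.5% × £25,526.00 = £3,828.90
Interest: £25,526.00 × ((1 + 0.0045)^9 − 1) = £25,526.00 × 0.0412367… = £1,052.6082…
Penalties + interest = £4,977.5700 + £1,052.6082… = £6,030.18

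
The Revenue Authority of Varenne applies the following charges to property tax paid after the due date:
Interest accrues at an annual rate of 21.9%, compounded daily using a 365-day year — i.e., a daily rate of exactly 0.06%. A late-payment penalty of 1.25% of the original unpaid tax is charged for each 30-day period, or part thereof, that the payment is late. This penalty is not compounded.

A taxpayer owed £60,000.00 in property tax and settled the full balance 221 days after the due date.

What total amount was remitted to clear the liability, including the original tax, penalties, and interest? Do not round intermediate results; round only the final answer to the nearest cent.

Penalty periods: ⌈221/30⌉ = 8; penalty = 8 × 1.25% × £60,000.00 = £6,000.00
Interest: £60,000.00 × ((1 + 0.0006)^221 − 1) = £60,000.00 × 0.14174779… = £8,504.8673…
Total = £60,000.00 + £6,000.0000 + £8,504.8673… = £74,504.87

£74,504.87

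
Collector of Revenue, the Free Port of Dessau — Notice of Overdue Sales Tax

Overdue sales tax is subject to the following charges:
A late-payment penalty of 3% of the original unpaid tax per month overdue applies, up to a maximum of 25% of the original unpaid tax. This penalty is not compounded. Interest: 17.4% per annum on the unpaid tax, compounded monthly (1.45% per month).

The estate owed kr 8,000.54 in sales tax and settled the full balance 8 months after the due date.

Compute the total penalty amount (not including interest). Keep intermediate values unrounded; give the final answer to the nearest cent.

Penalty: 8 × 3% × kr 8,000.54 = kr 1,920.13… (below the 25% cap of kr 2,000.14…)

kr 1,920.13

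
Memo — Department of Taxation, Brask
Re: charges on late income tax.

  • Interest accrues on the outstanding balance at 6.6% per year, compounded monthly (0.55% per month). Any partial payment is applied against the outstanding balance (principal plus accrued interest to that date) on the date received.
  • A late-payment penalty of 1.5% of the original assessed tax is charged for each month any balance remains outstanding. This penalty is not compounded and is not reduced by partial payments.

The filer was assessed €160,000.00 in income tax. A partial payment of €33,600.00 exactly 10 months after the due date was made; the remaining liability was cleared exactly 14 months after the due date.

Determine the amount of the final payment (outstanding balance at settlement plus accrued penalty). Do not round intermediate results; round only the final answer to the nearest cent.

€172,024.96

Balance at month 10: €160,000.0000 × (1 + 0.0055)^10 = €169,021.0253…
After €33,600.00 payment: €169,021.0253… − €33,600.00 = €135,421.0253…
Balance at month 14: €135,421.0253… × (1 + 0.0055)^4 = €138,424.9571…
Penalty: 14 × 1.5% × €160,000.00 = €33,600.00
Final settlement = outstanding balance + penalty = €138,424.9571… + €33,600.00 = €172,024.96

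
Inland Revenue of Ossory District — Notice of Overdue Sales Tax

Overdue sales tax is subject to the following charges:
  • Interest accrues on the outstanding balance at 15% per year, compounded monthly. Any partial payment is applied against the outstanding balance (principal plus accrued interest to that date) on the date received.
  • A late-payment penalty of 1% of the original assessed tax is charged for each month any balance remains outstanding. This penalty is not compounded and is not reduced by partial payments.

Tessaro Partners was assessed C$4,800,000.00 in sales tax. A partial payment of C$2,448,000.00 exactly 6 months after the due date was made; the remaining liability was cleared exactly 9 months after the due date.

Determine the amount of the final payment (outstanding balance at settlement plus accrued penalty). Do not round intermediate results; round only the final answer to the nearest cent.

C$3,258,850.17

Monthly rate = 15% ÷ 12 = 1.25%
Balance at month 6: C$4,800,000.0000 × (1 + 0.0125)^6 = C$5,171,439.2666…
After C$2,448,000.00 payment: C$5,171,439.2666… − C$2,448,000.00 = C$2,723,439.2666…
Balance at month 9: C$2,723,439.2666… × (1 + 0.0125)^3 = C$2,826,850.1705…
Penalty: 9 × 1% × C$4,800,000.00 = C$432,000.00
Final settlement = outstanding balance + penalty = C$2,826,850.1705… + C$432,000.00 = C$3,258,850.17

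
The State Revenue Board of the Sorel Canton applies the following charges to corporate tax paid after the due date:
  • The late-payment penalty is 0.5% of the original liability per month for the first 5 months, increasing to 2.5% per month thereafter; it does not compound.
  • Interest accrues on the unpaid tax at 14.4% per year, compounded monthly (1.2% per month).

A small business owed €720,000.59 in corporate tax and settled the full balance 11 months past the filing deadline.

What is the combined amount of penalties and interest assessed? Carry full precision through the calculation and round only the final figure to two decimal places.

€226,952.88

Penalty, months 1–5: 5 × 0.5% × €720,000.59 = €18,000.01…
Penalty, months 6–11: 6 × 2.5% × €720,000.59 = €108,000.09…
Interest: €720,000.59 × ((1 + 0.012)^11 − 1) = €720,000.59 × 0.1402121… = €100,952.7798…
Penalties + interest = €126,000.1033… + €100,952.7798… = €226,952.88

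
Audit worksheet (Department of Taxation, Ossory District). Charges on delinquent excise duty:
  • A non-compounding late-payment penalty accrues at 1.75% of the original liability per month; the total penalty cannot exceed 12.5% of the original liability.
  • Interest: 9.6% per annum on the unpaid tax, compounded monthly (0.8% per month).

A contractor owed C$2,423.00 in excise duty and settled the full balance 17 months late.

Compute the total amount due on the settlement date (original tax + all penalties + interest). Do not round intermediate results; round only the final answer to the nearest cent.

Penalty (uncapped): 17 × 1.75% × C$2,423.00 = C$720.84…; cap = 12.5% × C$2,423.00 = C$302.88… → penalty = C$302.88…
Interest: C$2,423.00 × ((1 + 0.008)^17 − 1) = C$2,423.00 × 0.1450621… = C$351.4855…
Total = C$2,423.00 + C$302.8750 + C$351.4855… = C$3,077.36

C$3,077.36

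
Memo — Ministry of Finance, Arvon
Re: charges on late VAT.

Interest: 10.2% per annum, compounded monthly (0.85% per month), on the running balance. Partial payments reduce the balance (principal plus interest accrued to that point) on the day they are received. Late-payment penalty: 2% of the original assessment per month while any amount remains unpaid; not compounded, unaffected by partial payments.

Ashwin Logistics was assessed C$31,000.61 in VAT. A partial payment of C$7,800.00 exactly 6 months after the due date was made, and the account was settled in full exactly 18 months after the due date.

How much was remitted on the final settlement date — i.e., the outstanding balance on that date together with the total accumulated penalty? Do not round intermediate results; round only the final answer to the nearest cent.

C$38,628.79

Balance at month 6: C$31,000.6100 × (1 + 0.0085)^6 = C$32,615.6212…
After C$7,800.00 payment: C$32,615.6212… − C$7,800.00 = C$24,815.6212…
Balance at month 18: C$24,815.6212… × (1 + 0.0085)^12 = C$27,468.5657…
Penalty: 18 × 2% × C$31,000.61 = C$11,160.22…
Final settlement = outstanding balance + penalty = C$27,468.5657… + C$11,160.22… = C$38,628.79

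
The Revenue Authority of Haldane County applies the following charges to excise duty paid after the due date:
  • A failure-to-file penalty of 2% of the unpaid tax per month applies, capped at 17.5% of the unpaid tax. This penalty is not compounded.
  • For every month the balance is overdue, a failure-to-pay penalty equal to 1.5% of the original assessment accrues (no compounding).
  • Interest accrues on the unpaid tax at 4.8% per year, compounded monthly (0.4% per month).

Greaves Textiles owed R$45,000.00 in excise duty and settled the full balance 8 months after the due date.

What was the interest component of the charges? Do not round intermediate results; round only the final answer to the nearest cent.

R$1,460.32

Interest: R$45,000.00 × ((1 + 0.004)^8 − 1) = R$45,000.00 × 0.0324516… = R$1,460.3221…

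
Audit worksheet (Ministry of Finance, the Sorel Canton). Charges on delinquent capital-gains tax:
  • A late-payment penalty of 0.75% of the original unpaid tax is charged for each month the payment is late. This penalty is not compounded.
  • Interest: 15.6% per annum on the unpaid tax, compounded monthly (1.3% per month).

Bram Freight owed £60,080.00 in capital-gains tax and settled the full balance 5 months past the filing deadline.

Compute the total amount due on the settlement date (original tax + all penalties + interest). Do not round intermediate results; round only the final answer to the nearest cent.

£66,341.06

Late-payment penalty: 5 × 0.75% × £60,080.00 = £2,253.00
Interest: £60,080.00 × ((1 + 0.013)^5 − 1) = £60,080.00 × 0.0667121… = £4,008.0638…
Total = £60,080.00 + £2,253.0000 + £4,008.0638… = £66,341.06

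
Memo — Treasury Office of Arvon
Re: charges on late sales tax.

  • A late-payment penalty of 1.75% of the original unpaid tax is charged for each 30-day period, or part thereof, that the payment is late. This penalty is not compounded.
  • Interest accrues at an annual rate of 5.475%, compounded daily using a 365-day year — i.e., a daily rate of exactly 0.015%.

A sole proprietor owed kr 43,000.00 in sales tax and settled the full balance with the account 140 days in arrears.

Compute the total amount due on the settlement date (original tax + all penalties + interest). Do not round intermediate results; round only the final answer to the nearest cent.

Penalty periods: ⌈140/30⌉ = 5; penalty = 5 × 1.75% × kr 43,000.00 = kr 3,762.50
Interest: kr 43,000.00 × ((1 + 0.00015)^140 − 1) = kr 43,000.00 × 0.02122044… = kr 912.4791…
Total = kr 43,000.00 + kr 3,762.5000 + kr 912.4791… = kr 47,674.98

kr 47,674.98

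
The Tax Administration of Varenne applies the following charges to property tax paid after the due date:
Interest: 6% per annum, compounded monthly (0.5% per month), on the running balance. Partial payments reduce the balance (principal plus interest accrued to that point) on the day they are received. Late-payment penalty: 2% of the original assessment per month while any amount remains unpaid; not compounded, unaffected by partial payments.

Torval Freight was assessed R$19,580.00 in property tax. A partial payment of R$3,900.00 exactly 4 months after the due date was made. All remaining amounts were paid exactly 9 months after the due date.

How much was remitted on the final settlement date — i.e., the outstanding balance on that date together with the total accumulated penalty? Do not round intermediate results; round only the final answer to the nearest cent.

R$20,004.85

Balance at month 4: R$19,580.0000 × (1 + 0.005)^4 = R$19,974.5468…
After R$3,900.00 payment: R$19,974.5468… − R$3,900.00 = R$16,074.5468…
Balance at month 9: R$16,074.5468… × (1 + 0.005)^5 = R$16,480.4493…
Penalty: 9 × 2% × R$19,580.00 = R$3,524.40
Final settlement = outstanding balance + penalty = R$16,480.4493… + R$3,524.40 = R$20,004.85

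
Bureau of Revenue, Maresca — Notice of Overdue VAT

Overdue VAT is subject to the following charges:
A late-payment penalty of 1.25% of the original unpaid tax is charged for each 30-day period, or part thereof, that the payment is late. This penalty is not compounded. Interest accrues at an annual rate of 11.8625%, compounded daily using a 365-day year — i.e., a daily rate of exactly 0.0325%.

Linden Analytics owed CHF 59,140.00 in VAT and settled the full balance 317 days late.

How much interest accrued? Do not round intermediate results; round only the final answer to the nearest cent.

Interest: CHF 59,140.00 × ((1 + 0.000325)^317 − 1) = CHF 59,140.00 × 0.10850057… = CHF 6,416.7236…

CHF 6,416.72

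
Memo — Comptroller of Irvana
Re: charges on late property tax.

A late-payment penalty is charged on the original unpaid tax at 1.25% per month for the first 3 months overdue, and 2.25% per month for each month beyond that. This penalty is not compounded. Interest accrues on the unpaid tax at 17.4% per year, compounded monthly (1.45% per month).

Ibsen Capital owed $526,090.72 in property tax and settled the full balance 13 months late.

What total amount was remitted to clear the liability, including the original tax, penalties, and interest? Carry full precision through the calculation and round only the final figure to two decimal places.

$772,461.03

Penalty, months 1–3: 3 × 1.25% × $526,090.72 = $19,728.40…
Penalty, months 4–13: 10 × 2.25% × $526,090.72 = $118,370.41…
Interest: $526,090.72 × ((1 + 0.0145)^13 − 1) = $526,090.72 × 0.2058039… = $108,271.4980…
Total = $526,090.72 + $138,098.8140 + $108,271.4980… = $772,461.03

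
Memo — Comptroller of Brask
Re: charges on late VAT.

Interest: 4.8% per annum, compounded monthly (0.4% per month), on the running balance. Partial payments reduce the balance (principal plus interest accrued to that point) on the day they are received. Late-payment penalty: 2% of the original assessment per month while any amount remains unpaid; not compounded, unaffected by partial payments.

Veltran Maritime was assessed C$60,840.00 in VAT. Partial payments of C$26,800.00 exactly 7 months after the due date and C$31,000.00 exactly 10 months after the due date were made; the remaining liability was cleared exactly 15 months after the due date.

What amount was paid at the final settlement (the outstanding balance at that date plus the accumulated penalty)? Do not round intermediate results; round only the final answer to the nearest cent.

C$23,551.72

Balance at month 7: C$60,840.0000 × (1 + 0.004)^7 = C$62,564.0991…
After C$26,800.00 payment: C$62,564.0991… − C$26,800.00 = C$35,764.0991…
Balance at month 10: C$35,764.0991… × (1 + 0.004)^3 = C$36,194.9872…
After C$31,000.00 payment: C$36,194.9872… − C$31,000.00 = C$5,194.9872…
Balance at month 15: C$5,194.9872… × (1 + 0.004)^5 = C$5,299.7215…
Penalty: 15 × 2% × C$60,840.00 = C$18,252.00
Final settlement = outstanding balance + penalty = C$5,299.7215… + C$18,252.00 = C$23,551.72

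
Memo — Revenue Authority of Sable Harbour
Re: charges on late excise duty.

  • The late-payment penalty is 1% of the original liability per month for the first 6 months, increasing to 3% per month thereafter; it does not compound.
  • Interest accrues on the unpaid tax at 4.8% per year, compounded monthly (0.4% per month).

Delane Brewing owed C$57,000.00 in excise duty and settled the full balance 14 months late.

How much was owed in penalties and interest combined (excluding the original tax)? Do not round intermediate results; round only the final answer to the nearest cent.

Penalty, months 1–6: 6 × 1% × C$57,000.00 = C$3,420.00
Penalty, months 7–14: 8 × 3% × C$57,000.00 = C$13,680.00
Interest: C$57,000.00 × ((1 + 0.004)^14 − 1) = C$57,000.00 × 0.0574796… = C$3,276.3346…
Penalties + interest = C$17,100.0000 + C$3,276.3346… = C$20,376.33

C$20,376.33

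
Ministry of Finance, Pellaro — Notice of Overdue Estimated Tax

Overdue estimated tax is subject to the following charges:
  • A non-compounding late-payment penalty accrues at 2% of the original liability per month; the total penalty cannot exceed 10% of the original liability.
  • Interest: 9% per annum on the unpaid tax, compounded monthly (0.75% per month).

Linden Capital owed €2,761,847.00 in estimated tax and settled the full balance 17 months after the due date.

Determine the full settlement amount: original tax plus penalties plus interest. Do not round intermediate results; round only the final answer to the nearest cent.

Penalty (uncapped): 17 × 2% × €2,761,847.00 = €939,027.98; cap = 10% × €2,761,847.00 = €276,184.70 → penalty = €276,184.70
Interest: €2,761,847.00 × ((1 + 0.0075)^17 − 1) = €2,761,847.00 × 0.1354446… = €374,077.1366…
Total = €2,761,847.00 + €276,184.7000 + €374,077.1366… = €3,412,108.84

€3,412,108.84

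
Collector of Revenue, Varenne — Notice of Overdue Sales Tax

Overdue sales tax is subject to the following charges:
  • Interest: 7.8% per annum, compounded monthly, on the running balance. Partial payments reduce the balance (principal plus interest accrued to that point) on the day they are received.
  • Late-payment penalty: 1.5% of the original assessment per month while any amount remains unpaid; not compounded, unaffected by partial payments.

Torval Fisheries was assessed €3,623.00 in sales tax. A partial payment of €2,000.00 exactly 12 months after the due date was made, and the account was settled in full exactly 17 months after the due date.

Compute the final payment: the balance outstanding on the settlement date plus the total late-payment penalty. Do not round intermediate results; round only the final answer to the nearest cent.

€2,902.87

Monthly rate = 7.8% ÷ 12 = 0.65%
Balance at month 12: €3,623.0000 × (1 + 0.0065)^12 = €3,915.9189…
After €2,000.00 payment: €3,915.9189… − €2,000.00 = €1,915.9189…
Balance at month 17: €1,915.9189… × (1 + 0.0065)^5 = €1,979.0010…
Penalty: 17 × 1.5% × €3,623.00 = €923.87…
Final settlement = outstanding balance + penalty = €1,979.0010… + €923.87… = €2,902.87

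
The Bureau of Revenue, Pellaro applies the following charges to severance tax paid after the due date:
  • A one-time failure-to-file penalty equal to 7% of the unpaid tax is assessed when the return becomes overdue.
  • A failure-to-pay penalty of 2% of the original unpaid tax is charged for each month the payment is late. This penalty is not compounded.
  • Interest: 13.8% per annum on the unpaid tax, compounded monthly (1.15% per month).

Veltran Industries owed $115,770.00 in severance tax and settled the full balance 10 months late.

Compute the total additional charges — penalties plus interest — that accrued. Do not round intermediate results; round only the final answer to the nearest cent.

Failure-to-file penalty: 7% × $115,770.00 = $8,103.90
Failure-to-pay penalty: 10 × 2% × $115,770.00 = $23,154.00
Interest: $115,770.00 × ((1 + 0.0115)^10 − 1) = $115,770.00 × 0.1211375… = $14,024.0860…
Penalties + interest = $31,257.9000 + $14,024.0860… = $45,281.99

$45,281.99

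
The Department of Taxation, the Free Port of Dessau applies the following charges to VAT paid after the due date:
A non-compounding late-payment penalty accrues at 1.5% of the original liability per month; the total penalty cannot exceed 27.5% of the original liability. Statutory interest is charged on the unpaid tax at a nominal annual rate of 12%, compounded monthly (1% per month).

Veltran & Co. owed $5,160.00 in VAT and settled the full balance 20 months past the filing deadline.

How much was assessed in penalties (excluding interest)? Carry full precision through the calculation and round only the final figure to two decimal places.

Penalty (uncapped): 20 × 1.5% × $5,160.00 = $1,548.00; cap = 27.5% × $5,160.00 = $1,419.00 → penalty = $1,419.00

$1,419.00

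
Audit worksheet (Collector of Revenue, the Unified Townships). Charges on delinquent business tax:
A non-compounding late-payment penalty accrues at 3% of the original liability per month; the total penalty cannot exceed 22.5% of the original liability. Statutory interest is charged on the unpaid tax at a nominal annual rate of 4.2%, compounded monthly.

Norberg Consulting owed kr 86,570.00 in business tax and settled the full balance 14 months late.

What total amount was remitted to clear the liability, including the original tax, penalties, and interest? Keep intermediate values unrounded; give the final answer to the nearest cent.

kr 110,388.05

Penalty (uncapped): 14 × 3% × kr 86,570.00 = kr 36,359.40; cap = 22.5% × kr 86,570.00 = kr 19,478.25 → penalty = kr 19,478.25
Interest (4.2%/yr ÷ 12 = 0.35%/month): kr 86,570.00 × ((1 + 0.0035)^14 − 1) = kr 4,339.7981…
Total = kr 86,570.00 + kr 19,478.2500 + kr 4,339.7981… = kr 110,388.05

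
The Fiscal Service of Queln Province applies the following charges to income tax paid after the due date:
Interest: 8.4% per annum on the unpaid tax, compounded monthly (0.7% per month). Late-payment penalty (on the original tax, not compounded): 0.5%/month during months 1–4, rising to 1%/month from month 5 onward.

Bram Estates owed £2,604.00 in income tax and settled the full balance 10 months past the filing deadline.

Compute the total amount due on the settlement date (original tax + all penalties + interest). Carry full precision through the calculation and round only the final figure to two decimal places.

£3,000.45

Penalty, months 1–4: 4 × 0.5% × £2,604.00 = £52.08
Penalty, months 5–10: 6 × 1% × £2,604.00 = £156.24
Interest: £2,604.00 × ((1 + 0.007)^10 − 1) = £2,604.00 × 0.0722467… = £188.1303…
Total = £2,604.00 + £208.3200 + £188.1303… = £3,000.45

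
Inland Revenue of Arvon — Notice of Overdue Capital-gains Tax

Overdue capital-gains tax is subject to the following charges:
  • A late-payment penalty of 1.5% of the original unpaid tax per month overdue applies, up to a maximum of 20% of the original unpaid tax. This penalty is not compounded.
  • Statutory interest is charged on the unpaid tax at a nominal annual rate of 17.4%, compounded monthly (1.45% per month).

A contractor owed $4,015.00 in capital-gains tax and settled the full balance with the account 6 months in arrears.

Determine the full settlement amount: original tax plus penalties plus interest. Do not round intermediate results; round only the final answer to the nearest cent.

Penalty: 6 × 1.5% × $4,015.00 = $361.35 (below the 20% cap of $803.00)
Interest: $4,015.00 × ((1 + 0.0145)^6 − 1) = $4,015.00 × 0.0902154… = $362.2148…
Total = $4,015.00 + $361.3500 + $362.2148… = $4,738.56

$4,738.56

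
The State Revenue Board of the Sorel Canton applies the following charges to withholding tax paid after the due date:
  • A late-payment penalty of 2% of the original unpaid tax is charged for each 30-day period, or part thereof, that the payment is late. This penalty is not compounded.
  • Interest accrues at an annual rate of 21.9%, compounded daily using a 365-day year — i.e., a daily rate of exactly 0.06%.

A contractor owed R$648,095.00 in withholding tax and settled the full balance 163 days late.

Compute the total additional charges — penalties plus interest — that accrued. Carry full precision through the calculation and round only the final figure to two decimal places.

Penalty periods: ⌈163/30⌉ = 6; penalty = 6 × 2% × R$648,095.00 = R$77,771.40
Interest: R$648,095.00 × ((1 + 0.0006)^163 − 1) = R$648,095.00 × 0.10270987… = R$66,565.7555…
Penalties + interest = R$77,771.4000 + R$66,565.7555… = R$144,337.16

R$144,337.16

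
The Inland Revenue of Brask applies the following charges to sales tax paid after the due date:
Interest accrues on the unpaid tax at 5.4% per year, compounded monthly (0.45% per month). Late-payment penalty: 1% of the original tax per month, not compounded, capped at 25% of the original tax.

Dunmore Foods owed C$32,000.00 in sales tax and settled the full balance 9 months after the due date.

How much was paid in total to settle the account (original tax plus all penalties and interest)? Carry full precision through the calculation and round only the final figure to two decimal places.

C$36,199.57

Penalty: 9 × 1% × C$32,000.00 = C$2,880.00 (below the 25% cap of C$8,000.00)
Interest: C$32,000.00 × ((1 + 0.0045)^9 − 1) = C$32,000.00 × 0.0412367… = C$1,319.5746…
Total = C$32,000.00 + C$2,880.0000 + C$1,319.5746… = C$36,199.57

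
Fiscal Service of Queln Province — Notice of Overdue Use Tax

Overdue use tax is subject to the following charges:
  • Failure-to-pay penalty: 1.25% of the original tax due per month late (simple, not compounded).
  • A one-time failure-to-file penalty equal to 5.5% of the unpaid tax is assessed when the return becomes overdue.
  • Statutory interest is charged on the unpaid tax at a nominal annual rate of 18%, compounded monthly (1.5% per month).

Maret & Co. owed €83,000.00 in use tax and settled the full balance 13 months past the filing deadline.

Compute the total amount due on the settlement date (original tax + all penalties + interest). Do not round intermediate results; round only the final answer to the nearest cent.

Failure-to-file penalty: 5.5% × €83,000.00 = €4,565.00
Failure-to-pay penalty: 13 × 1.25% × €83,000.00 = €13,487.50
Interest: €83,000.00 × ((1 + 0.015)^13 − 1) = €83,000.00 × 0.2135524… = €17,724.8529…
Total = €83,000.00 + €18,052.5000 + €17,724.8529… = €118,777.35

€118,777.35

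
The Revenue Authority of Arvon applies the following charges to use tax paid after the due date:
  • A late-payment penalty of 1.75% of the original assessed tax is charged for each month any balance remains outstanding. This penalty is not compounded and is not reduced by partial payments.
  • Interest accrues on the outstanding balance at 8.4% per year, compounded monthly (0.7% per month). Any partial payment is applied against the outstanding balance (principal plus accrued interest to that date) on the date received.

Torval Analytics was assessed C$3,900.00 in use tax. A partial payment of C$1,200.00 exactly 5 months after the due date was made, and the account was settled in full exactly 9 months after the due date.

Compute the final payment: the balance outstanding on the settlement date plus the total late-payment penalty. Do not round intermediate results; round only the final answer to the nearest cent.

C$3,532.99

Balance at month 5: C$3,900.0000 × (1 + 0.007)^5 = C$4,038.4244…
After C$1,200.00 payment: C$4,038.4244… − C$1,200.00 = C$2,838.4244…
Balance at month 9: C$2,838.4244… × (1 + 0.007)^4 = C$2,918.7387…
Penalty: 9 × 1.75% × C$3,900.00 = C$614.25
Final settlement = outstanding balance + penalty = C$2,918.7387… + C$614.25 = C$3,532.99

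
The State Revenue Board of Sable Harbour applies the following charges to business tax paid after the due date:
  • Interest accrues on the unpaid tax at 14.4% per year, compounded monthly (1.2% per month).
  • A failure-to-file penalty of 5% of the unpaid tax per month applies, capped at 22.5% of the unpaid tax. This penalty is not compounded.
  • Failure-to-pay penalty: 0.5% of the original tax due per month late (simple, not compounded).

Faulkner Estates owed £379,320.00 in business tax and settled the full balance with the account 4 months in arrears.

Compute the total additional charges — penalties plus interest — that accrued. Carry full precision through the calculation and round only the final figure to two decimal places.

£101,988.12

Failure-to-file: 4 × 5% × £379,320.00 = £75,864.00 (under the 22.5% cap)
Failure-to-pay penalty = 0.5% × £379,320.00 × 4 mo = £7,586.40
Interest: £379,320.00 × ((1 + 0.012)^4 − 1) = £379,320.00 × 0.0488709… = £18,537.7222…
Penalties + interest = £83,450.4000 + £18,537.7222… = £101,988.12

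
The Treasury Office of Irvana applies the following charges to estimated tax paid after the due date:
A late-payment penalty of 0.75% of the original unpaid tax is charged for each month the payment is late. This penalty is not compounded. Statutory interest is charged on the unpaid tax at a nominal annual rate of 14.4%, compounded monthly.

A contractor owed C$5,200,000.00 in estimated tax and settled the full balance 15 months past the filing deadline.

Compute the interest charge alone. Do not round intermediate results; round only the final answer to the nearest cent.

Interest (14.4%/yr ÷ 12 = 1.2%/month): C$5,200,000.00 × ((1 + 0.012)^15 − 1) = C$1,018,863.5967…

C$1,018,863.60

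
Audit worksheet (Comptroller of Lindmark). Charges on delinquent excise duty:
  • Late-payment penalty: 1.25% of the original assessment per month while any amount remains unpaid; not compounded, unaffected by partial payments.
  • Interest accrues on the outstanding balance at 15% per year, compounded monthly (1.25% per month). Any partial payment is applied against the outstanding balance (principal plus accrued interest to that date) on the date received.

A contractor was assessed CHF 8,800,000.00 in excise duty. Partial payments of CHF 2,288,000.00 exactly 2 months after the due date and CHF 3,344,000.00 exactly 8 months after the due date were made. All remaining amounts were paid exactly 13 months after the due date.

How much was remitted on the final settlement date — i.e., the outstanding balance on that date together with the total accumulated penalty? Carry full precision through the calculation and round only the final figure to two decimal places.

Balance at month 2: CHF 8,800,000.0000 × (1 + 0.0125)^2 = CHF 9,021,375.0000
After CHF 2,288,000.00 payment: CHF 9,021,375.0000 − CHF 2,288,000.00 = CHF 6,733,375.0000
Balance at month 8: CHF 6,733,375.0000 × (1 + 0.0125)^6 = CHF 7,254,424.9733…
After CHF 3,344,000.00 payment: CHF 7,254,424.9733… − CHF 3,344,000.00 = CHF 3,910,424.9733…
Balance at month 13: CHF 3,910,424.9733… × (1 + 0.0125)^5 = CHF 4,161,013.4272…
Penalty: 13 × 1.25% × CHF 8,800,000.00 = CHF 1,430,000.00
Final settlement = outstanding balance + penalty = CHF 4,161,013.4272… + CHF 1,430,000.00 = CHF 5,591,013.43

CHF 5,591,013.43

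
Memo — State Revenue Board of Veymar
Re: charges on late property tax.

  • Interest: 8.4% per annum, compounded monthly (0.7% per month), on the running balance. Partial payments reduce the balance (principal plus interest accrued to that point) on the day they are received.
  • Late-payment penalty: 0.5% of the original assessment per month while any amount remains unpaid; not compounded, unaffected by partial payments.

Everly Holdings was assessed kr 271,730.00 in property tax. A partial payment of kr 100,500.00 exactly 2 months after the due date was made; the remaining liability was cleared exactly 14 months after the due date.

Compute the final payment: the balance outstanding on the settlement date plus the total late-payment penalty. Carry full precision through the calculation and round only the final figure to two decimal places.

Balance at month 2: kr 271,730.0000 × (1 + 0.007)^2 = kr 275,547.5348…
After kr 100,500.00 payment: kr 275,547.5348… − kr 100,500.00 = kr 175,047.5348…
Balance at month 14: kr 175,047.5348… × (1 + 0.007)^12 = kr 190,331.0509…
Penalty: 14 × 0.5% × kr 271,730.00 = kr 19,021.10
Final settlement = outstanding balance + penalty = kr 190,331.0509… + kr 19,021.10 = kr 209,352.15

kr 209,352.15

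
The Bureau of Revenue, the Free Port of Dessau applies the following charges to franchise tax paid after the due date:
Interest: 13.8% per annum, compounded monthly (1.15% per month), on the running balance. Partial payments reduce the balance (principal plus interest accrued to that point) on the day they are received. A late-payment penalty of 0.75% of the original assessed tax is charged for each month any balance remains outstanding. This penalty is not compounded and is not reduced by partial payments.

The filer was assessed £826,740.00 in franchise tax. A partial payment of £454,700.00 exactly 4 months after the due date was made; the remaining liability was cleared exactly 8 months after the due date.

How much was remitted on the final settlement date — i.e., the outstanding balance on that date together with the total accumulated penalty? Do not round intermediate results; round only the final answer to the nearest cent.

Balance at month 4: £826,740.0000 × (1 + 0.0115)^4 = £865,431.1021…
After £454,700.00 payment: £865,431.1021… − £454,700.00 = £410,731.1021…
Balance at month 8: £410,731.1021… × (1 + 0.0115)^4 = £429,953.1538…
Penalty: 8 × 0.75% × £826,740.00 = £49,604.40
Final settlement = outstanding balance + penalty = £429,953.1538… + £49,604.40 = £479,557.55

£479,557.55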